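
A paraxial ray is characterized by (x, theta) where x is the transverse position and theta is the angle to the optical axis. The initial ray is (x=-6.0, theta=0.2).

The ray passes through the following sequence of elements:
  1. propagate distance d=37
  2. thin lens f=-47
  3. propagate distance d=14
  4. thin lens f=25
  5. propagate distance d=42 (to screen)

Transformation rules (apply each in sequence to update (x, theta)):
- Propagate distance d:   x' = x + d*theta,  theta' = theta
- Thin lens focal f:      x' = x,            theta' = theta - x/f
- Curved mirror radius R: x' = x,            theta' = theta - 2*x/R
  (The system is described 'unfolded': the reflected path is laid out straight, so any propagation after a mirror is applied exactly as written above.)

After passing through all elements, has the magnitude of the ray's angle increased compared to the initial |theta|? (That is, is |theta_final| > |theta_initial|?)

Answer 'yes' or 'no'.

Initial: x=-6.0000 theta=0.2000
After 1 (propagate distance d=37): x=1.4000 theta=0.2000
After 2 (thin lens f=-47): x=1.4000 theta=54/235 (≈0.2298)
After 3 (propagate distance d=14): x=217/47 (≈4.6170) theta=54/235 (≈0.2298)
After 4 (thin lens f=25): x=217/47 (≈4.6170) theta=53/1175 (≈0.0451)
After 5 (propagate distance d=42 (to screen)): x=7651/1175 (≈6.5115) theta=53/1175 (≈0.0451)
|theta_initial|=0.2000 |theta_final|=53/1175 (≈0.0451) -> not increased

Answer: no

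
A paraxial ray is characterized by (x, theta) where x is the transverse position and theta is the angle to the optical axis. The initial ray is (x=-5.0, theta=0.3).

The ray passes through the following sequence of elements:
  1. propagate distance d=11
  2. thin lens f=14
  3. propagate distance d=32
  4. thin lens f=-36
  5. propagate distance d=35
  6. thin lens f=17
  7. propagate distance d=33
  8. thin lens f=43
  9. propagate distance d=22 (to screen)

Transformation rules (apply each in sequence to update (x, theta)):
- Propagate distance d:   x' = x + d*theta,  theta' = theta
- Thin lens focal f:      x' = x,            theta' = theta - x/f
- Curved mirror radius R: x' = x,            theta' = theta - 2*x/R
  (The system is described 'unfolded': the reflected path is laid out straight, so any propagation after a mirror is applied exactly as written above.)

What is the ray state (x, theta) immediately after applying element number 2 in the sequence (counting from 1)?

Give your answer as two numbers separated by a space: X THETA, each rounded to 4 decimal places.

Answer: -1.7000 0.4214

Derivation:
Initial: x=-5.0000 theta=0.3000
After 1 (propagate distance d=11): x=-1.7000 theta=0.3000
After 2 (thin lens f=14): x=-1.7000 theta=59/140 (≈0.4214)
Rounded to 4 decimal places: x = -1.7000, theta = 0.4214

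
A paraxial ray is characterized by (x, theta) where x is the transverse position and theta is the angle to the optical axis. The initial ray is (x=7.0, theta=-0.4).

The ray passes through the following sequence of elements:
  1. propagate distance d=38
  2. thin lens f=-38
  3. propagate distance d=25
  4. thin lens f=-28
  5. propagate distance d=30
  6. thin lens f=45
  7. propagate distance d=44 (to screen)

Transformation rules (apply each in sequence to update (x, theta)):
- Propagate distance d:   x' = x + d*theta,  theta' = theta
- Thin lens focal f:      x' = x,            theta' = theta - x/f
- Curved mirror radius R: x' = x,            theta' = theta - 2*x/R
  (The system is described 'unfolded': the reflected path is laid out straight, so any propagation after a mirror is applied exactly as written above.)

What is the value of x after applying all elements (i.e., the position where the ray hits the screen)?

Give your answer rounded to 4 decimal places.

Initial: x=7.0000 theta=-0.4000
After 1 (propagate distance d=38): x=-8.2000 theta=-0.4000
After 2 (thin lens f=-38): x=-8.2000 theta=-117/190 (≈-0.6158)
After 3 (propagate distance d=25): x=-4483/190 (≈-23.5947) theta=-117/190 (≈-0.6158)
After 4 (thin lens f=-28): x=-4483/190 (≈-23.5947) theta=-7759/5320 (≈-1.4585)
After 5 (propagate distance d=30): x=-179147/2660 (≈-67.3485) theta=-7759/5320 (≈-1.4585)
After 6 (thin lens f=45): x=-179147/2660 (≈-67.3485) theta=481/12600 (≈0.0382)
After 7 (propagate distance d=44 (to screen)): x=-7860557/119700 (≈-65.6688) theta=481/12600 (≈0.0382)
Rounded to 4 decimal places: x = -65.6688

Answer: -65.6688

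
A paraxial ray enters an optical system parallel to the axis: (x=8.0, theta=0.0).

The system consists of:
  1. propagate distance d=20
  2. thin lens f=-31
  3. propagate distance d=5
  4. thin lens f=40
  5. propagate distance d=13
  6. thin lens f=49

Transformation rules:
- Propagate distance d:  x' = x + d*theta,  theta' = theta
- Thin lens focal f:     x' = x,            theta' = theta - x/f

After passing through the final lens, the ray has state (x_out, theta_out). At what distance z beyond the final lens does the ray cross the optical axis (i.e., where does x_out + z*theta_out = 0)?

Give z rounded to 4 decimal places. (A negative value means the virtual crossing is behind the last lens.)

Answer: 56.4105

Derivation:
Initial: x=8.0000 theta=0.0000
After 1 (propagate distance d=20): x=8.0000 theta=0.0000
After 2 (thin lens f=-31): x=8.0000 theta=8/31 (≈0.2581)
After 3 (propagate distance d=5): x=288/31 (≈9.2903) theta=8/31 (≈0.2581)
After 4 (thin lens f=40): x=288/31 (≈9.2903) theta=4/155 (≈0.0258)
After 5 (propagate distance d=13): x=1492/155 (≈9.6258) theta=4/155 (≈0.0258)
After 6 (thin lens f=49): x=1492/155 (≈9.6258) theta=-1296/7595 (≈-0.1706)
z_focus = -x_out/theta_out = -(1492/155)/(-1296/7595) = 18277/324 ≈ 56.4105
Rounded to 4 decimal places: z = 56.4105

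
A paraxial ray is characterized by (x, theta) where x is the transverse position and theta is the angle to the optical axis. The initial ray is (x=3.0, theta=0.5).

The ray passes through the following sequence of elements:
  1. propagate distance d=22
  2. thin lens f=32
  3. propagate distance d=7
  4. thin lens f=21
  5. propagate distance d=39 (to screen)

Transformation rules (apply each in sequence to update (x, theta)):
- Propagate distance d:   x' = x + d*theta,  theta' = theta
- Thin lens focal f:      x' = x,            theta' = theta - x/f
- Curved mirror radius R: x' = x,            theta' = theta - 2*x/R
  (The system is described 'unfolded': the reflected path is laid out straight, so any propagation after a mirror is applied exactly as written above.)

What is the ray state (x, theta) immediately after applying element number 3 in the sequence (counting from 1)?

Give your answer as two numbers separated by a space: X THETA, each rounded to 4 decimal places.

Initial: x=3.0000 theta=0.5000
After 1 (propagate distance d=22): x=14.0000 theta=0.5000
After 2 (thin lens f=32): x=14.0000 theta=0.0625
After 3 (propagate distance d=7): x=14.4375 theta=0.0625
Rounded to 4 decimal places: x = 14.4375, theta = 0.0625

Answer: 14.4375 0.0625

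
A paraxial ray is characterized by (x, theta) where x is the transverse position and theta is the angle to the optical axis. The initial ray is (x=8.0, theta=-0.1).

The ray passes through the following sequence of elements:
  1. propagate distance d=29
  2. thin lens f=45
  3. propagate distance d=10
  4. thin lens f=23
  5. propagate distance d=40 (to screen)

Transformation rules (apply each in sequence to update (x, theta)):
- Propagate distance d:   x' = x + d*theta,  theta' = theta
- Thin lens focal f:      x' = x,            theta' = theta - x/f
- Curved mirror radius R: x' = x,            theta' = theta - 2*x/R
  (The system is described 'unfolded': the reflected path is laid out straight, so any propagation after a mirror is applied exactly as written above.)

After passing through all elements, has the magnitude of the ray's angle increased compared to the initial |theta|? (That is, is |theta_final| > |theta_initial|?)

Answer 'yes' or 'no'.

Answer: yes

Derivation:
Initial: x=8.0000 theta=-0.1000
After 1 (propagate distance d=29): x=5.1000 theta=-0.1000
After 2 (thin lens f=45): x=5.1000 theta=-16/75 (≈-0.2133)
After 3 (propagate distance d=10): x=89/30 (≈2.9667) theta=-16/75 (≈-0.2133)
After 4 (thin lens f=23): x=89/30 (≈2.9667) theta=-1181/3450 (≈-0.3423)
After 5 (propagate distance d=40 (to screen)): x=-2467/230 (≈-10.7261) theta=-1181/3450 (≈-0.3423)
|theta_initial|=0.1000 |theta_final|=1181/3450 (≈0.3423) -> increased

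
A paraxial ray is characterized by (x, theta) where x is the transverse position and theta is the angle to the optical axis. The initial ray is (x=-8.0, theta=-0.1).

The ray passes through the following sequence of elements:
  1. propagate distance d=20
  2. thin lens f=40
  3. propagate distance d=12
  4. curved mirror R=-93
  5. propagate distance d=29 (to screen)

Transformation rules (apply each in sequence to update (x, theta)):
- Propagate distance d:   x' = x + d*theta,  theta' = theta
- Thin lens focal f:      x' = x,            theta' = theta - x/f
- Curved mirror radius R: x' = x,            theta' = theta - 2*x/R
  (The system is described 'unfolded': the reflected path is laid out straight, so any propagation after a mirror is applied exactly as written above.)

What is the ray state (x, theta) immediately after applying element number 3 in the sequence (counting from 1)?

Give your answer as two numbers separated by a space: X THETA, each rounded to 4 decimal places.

Answer: -8.2000 0.1500

Derivation:
Initial: x=-8.0000 theta=-0.1000
After 1 (propagate distance d=20): x=-10.0000 theta=-0.1000
After 2 (thin lens f=40): x=-10.0000 theta=0.1500
After 3 (propagate distance d=12): x=-8.2000 theta=0.1500
Rounded to 4 decimal places: x = -8.2000, theta = 0.1500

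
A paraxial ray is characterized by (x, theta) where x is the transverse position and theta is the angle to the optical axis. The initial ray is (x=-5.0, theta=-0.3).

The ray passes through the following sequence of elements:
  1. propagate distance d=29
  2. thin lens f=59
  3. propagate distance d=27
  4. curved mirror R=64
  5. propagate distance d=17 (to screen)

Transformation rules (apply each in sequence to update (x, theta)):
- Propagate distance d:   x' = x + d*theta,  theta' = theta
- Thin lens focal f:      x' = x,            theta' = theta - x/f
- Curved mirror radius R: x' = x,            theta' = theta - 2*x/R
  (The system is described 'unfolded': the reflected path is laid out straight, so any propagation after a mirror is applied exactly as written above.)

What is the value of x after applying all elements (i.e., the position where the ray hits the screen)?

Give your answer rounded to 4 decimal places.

Initial: x=-5.0000 theta=-0.3000
After 1 (propagate distance d=29): x=-13.7000 theta=-0.3000
After 2 (thin lens f=59): x=-13.7000 theta=-4/59 (≈-0.0678)
After 3 (propagate distance d=27): x=-9163/590 (≈-15.5305) theta=-4/59 (≈-0.0678)
After 4 (curved mirror R=64): x=-9163/590 (≈-15.5305) theta=7883/18880 (≈0.4175)
After 5 (propagate distance d=17 (to screen)): x=-31841/3776 (≈-8.4325) theta=7883/18880 (≈0.4175)
Rounded to 4 decimal places: x = -8.4325

Answer: -8.4325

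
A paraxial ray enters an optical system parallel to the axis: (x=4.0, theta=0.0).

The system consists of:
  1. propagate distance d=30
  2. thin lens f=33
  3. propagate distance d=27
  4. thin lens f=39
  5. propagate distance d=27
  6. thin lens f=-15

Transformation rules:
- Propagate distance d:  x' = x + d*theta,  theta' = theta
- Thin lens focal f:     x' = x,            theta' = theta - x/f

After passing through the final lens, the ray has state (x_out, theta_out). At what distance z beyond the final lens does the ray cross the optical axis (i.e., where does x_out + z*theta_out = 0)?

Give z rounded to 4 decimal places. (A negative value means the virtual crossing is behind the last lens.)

Initial: x=4.0000 theta=0.0000
After 1 (propagate distance d=30): x=4.0000 theta=0.0000
After 2 (thin lens f=33): x=4.0000 theta=-4/33 (≈-0.1212)
After 3 (propagate distance d=27): x=8/11 (≈0.7273) theta=-4/33 (≈-0.1212)
After 4 (thin lens f=39): x=8/11 (≈0.7273) theta=-20/143 (≈-0.1399)
After 5 (propagate distance d=27): x=-436/143 (≈-3.0490) theta=-20/143 (≈-0.1399)
After 6 (thin lens f=-15): x=-436/143 (≈-3.0490) theta=-736/2145 (≈-0.3431)
z_focus = -x_out/theta_out = -(-436/143)/(-736/2145) = -1635/184 ≈ -8.8859
Rounded to 4 decimal places: z = -8.8859

Answer: -8.8859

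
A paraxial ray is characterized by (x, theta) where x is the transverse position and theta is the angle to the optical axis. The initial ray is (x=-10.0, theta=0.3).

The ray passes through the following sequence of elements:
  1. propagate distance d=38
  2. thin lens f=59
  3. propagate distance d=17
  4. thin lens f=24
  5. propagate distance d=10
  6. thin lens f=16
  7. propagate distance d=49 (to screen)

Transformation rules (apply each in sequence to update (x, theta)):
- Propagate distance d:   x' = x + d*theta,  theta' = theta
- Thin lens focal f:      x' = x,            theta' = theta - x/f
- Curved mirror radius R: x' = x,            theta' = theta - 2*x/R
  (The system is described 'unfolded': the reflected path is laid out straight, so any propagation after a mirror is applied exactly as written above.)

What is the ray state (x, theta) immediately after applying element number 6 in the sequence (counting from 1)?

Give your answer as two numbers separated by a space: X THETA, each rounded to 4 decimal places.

Initial: x=-10.0000 theta=0.3000
After 1 (propagate distance d=38): x=1.4000 theta=0.3000
After 2 (thin lens f=59): x=1.4000 theta=163/590 (≈0.2763)
After 3 (propagate distance d=17): x=3597/590 (≈6.0966) theta=163/590 (≈0.2763)
After 4 (thin lens f=24): x=3597/590 (≈6.0966) theta=21/944 (≈0.0222)
After 5 (propagate distance d=10): x=14913/2360 (≈6.3191) theta=21/944 (≈0.0222)
After 6 (thin lens f=16): x=14913/2360 (≈6.3191) theta=-14073/37760 (≈-0.3727)
Rounded to 4 decimal places: x = 6.3191, theta = -0.3727

Answer: 6.3191 -0.3727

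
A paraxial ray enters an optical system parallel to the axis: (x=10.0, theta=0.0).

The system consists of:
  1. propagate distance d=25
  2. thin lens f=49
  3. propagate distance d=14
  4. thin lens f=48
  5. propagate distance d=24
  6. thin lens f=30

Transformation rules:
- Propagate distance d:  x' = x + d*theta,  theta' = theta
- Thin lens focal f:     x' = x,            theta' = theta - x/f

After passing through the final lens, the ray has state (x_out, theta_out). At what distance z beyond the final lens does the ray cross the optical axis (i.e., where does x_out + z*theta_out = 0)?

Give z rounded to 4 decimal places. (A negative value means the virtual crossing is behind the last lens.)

Initial: x=10.0000 theta=0.0000
After 1 (propagate distance d=25): x=10.0000 theta=0.0000
After 2 (thin lens f=49): x=10.0000 theta=-10/49 (≈-0.2041)
After 3 (propagate distance d=14): x=50/7 (≈7.1429) theta=-10/49 (≈-0.2041)
After 4 (thin lens f=48): x=50/7 (≈7.1429) theta=-415/1176 (≈-0.3529)
After 5 (propagate distance d=24): x=-65/49 (≈-1.3265) theta=-415/1176 (≈-0.3529)
After 6 (thin lens f=30): x=-65/49 (≈-1.3265) theta=-121/392 (≈-0.3087)
z_focus = -x_out/theta_out = -(-65/49)/(-121/392) = -520/121 ≈ -4.2975
Rounded to 4 decimal places: z = -4.2975

Answer: -4.2975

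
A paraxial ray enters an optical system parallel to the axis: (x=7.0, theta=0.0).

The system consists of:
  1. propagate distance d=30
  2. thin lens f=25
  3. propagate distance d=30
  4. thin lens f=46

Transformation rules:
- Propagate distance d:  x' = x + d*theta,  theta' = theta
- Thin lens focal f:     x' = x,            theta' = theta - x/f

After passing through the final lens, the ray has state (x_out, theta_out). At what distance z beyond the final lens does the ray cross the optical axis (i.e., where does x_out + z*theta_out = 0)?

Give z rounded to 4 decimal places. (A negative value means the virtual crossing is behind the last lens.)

Answer: -5.6098

Derivation:
Initial: x=7.0000 theta=0.0000
After 1 (propagate distance d=30): x=7.0000 theta=0.0000
After 2 (thin lens f=25): x=7.0000 theta=-0.2800
After 3 (propagate distance d=30): x=-1.4000 theta=-0.2800
After 4 (thin lens f=46): x=-1.4000 theta=-287/1150 (≈-0.2496)
z_focus = -x_out/theta_out = -(-1.4000)/(-287/1150) = -230/41 ≈ -5.6098
Rounded to 4 decimal places: z = -5.6098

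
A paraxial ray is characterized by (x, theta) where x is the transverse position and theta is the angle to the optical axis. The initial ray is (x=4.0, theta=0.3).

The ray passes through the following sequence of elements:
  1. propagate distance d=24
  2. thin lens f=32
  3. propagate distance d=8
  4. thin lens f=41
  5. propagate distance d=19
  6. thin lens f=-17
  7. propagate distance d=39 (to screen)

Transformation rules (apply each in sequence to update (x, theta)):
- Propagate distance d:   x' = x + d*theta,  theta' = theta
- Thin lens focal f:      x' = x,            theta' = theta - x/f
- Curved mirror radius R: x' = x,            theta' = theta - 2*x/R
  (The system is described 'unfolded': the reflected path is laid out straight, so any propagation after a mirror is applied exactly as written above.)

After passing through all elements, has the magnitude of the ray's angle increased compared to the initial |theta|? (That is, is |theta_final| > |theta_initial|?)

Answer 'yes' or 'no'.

Initial: x=4.0000 theta=0.3000
After 1 (propagate distance d=24): x=11.2000 theta=0.3000
After 2 (thin lens f=32): x=11.2000 theta=-0.0500
After 3 (propagate distance d=8): x=10.8000 theta=-0.0500
After 4 (thin lens f=41): x=10.8000 theta=-257/820 (≈-0.3134)
After 5 (propagate distance d=19): x=3973/820 (≈4.8451) theta=-257/820 (≈-0.3134)
After 6 (thin lens f=-17): x=3973/820 (≈4.8451) theta=-99/3485 (≈-0.0284)
After 7 (propagate distance d=39 (to screen)): x=52097/13940 (≈3.7372) theta=-99/3485 (≈-0.0284)
|theta_initial|=0.3000 |theta_final|=99/3485 (≈0.0284) -> not increased

Answer: no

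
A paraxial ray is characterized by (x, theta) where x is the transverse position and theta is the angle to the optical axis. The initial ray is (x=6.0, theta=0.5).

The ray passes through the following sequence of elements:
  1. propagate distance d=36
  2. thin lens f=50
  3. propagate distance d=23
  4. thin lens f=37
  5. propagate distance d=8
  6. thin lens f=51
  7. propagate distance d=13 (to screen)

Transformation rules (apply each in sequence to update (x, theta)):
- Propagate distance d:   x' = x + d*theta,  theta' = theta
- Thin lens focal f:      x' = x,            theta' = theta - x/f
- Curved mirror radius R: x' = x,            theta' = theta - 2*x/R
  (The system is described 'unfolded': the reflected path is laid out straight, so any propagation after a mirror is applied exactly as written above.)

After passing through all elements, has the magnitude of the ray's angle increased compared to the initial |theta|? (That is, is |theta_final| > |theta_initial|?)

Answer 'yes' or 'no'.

Answer: yes

Derivation:
Initial: x=6.0000 theta=0.5000
After 1 (propagate distance d=36): x=24.0000 theta=0.5000
After 2 (thin lens f=50): x=24.0000 theta=0.0200
After 3 (propagate distance d=23): x=24.4600 theta=0.0200
After 4 (thin lens f=37): x=24.4600 theta=-593/925 (≈-0.6411)
After 5 (propagate distance d=8): x=35763/1850 (≈19.3314) theta=-593/925 (≈-0.6411)
After 6 (thin lens f=51): x=35763/1850 (≈19.3314) theta=-32083/31450 (≈-1.0201)
After 7 (propagate distance d=13 (to screen)): x=95446/15725 (≈6.0697) theta=-32083/31450 (≈-1.0201)
|theta_initial|=0.5000 |theta_final|=32083/31450 (≈1.0201) -> increased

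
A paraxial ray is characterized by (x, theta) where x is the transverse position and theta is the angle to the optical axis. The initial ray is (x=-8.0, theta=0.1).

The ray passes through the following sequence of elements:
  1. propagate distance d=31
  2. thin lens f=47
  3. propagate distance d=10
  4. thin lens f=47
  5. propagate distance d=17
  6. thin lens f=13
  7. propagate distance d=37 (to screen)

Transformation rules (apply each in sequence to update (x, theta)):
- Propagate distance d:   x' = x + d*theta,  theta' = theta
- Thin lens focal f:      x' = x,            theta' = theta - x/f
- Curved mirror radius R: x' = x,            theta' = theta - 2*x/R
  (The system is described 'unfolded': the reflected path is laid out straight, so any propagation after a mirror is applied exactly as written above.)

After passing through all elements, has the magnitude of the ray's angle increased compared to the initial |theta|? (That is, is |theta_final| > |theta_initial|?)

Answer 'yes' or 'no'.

Initial: x=-8.0000 theta=0.1000
After 1 (propagate distance d=31): x=-4.9000 theta=0.1000
After 2 (thin lens f=47): x=-4.9000 theta=48/235 (≈0.2043)
After 3 (propagate distance d=10): x=-1343/470 (≈-2.8574) theta=48/235 (≈0.2043)
After 4 (thin lens f=47): x=-1343/470 (≈-2.8574) theta=1171/4418 (≈0.2651)
After 5 (propagate distance d=17): x=18207/11045 (≈1.6484) theta=1171/4418 (≈0.2651)
After 6 (thin lens f=13): x=18207/11045 (≈1.6484) theta=39701/287170 (≈0.1382)
After 7 (propagate distance d=37 (to screen)): x=1942319/287170 (≈6.7637) theta=39701/287170 (≈0.1382)
|theta_initial|=0.1000 |theta_final|=39701/287170 (≈0.1382) -> increased

Answer: yes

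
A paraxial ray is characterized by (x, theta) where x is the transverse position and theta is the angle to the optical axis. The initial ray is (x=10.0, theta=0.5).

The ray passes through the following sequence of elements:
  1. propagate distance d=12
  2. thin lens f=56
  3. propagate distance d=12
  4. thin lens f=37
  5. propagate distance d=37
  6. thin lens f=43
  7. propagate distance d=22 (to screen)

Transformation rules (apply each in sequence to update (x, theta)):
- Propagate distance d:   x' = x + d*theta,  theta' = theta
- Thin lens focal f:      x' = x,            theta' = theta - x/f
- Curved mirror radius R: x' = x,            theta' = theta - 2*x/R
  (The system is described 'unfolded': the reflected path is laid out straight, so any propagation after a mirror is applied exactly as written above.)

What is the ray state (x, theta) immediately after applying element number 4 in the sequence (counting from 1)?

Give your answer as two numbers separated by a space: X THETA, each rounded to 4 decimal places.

Initial: x=10.0000 theta=0.5000
After 1 (propagate distance d=12): x=16.0000 theta=0.5000
After 2 (thin lens f=56): x=16.0000 theta=3/14 (≈0.2143)
After 3 (propagate distance d=12): x=130/7 (≈18.5714) theta=3/14 (≈0.2143)
After 4 (thin lens f=37): x=130/7 (≈18.5714) theta=-149/518 (≈-0.2876)
Rounded to 4 decimal places: x = 18.5714, theta = -0.2876

Answer: 18.5714 -0.2876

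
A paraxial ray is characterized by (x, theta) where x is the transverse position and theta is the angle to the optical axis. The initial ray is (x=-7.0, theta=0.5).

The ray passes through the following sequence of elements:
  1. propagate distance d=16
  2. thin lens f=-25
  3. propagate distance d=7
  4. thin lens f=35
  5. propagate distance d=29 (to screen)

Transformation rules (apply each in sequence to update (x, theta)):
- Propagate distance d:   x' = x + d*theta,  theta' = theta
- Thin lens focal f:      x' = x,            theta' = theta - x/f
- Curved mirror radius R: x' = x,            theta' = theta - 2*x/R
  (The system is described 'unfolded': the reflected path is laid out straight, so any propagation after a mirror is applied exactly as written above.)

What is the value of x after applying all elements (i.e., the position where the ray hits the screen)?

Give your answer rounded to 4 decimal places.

Initial: x=-7.0000 theta=0.5000
After 1 (propagate distance d=16): x=1.0000 theta=0.5000
After 2 (thin lens f=-25): x=1.0000 theta=0.5400
After 3 (propagate distance d=7): x=4.7800 theta=0.5400
After 4 (thin lens f=35): x=4.7800 theta=353/875 (≈0.4034)
After 5 (propagate distance d=29 (to screen)): x=28839/1750 (≈16.4794) theta=353/875 (≈0.4034)
Rounded to 4 decimal places: x = 16.4794

Answer: 16.4794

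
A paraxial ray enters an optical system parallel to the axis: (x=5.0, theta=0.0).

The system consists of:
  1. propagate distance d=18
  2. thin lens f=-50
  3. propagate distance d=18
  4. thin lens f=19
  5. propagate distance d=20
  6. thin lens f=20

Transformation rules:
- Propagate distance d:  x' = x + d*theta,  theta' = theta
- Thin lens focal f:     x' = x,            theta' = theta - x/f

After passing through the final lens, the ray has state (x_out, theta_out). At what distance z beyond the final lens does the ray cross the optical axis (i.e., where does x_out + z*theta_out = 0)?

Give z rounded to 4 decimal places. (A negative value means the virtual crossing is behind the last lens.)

Initial: x=5.0000 theta=0.0000
After 1 (propagate distance d=18): x=5.0000 theta=0.0000
After 2 (thin lens f=-50): x=5.0000 theta=0.1000
After 3 (propagate distance d=18): x=6.8000 theta=0.1000
After 4 (thin lens f=19): x=6.8000 theta=-49/190 (≈-0.2579)
After 5 (propagate distance d=20): x=156/95 (≈1.6421) theta=-49/190 (≈-0.2579)
After 6 (thin lens f=20): x=156/95 (≈1.6421) theta=-0.3400
z_focus = -x_out/theta_out = -(156/95)/(-0.3400) = 1560/323 ≈ 4.8297
Rounded to 4 decimal places: z = 4.8297

Answer: 4.8297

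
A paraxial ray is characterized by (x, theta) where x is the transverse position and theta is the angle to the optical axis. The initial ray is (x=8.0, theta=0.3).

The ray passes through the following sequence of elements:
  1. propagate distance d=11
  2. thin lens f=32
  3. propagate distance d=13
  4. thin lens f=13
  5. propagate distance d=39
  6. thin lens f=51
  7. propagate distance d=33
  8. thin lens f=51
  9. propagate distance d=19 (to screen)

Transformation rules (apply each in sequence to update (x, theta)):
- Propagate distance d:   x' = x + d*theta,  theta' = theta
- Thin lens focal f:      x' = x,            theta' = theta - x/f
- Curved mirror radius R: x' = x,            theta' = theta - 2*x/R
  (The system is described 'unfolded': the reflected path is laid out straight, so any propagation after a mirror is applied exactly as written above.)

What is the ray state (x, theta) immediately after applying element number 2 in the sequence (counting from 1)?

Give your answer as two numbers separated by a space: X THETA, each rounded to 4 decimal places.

Initial: x=8.0000 theta=0.3000
After 1 (propagate distance d=11): x=11.3000 theta=0.3000
After 2 (thin lens f=32): x=11.3000 theta=-17/320 (≈-0.0531)
Rounded to 4 decimal places: x = 11.3000, theta = -0.0531

Answer: 11.3000 -0.0531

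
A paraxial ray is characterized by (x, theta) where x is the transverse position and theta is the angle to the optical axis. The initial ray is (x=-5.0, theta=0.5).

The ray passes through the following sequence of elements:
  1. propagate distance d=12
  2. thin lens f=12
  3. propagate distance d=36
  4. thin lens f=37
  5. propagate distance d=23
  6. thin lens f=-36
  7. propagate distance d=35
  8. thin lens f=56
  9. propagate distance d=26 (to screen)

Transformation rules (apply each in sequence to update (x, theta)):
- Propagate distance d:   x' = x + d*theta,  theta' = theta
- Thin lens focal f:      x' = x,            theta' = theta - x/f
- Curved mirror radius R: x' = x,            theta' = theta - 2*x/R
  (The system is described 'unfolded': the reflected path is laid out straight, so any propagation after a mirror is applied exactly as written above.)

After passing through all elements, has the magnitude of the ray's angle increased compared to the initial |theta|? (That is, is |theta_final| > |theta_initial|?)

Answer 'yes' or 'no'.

Initial: x=-5.0000 theta=0.5000
After 1 (propagate distance d=12): x=1.0000 theta=0.5000
After 2 (thin lens f=12): x=1.0000 theta=5/12 (≈0.4167)
After 3 (propagate distance d=36): x=16.0000 theta=5/12 (≈0.4167)
After 4 (thin lens f=37): x=16.0000 theta=-7/444 (≈-0.0158)
After 5 (propagate distance d=23): x=6943/444 (≈15.6374) theta=-7/444 (≈-0.0158)
After 6 (thin lens f=-36): x=6943/444 (≈15.6374) theta=6691/15984 (≈0.4186)
After 7 (propagate distance d=35): x=484133/15984 (≈30.2886) theta=6691/15984 (≈0.4186)
After 8 (thin lens f=56): x=484133/15984 (≈30.2886) theta=-36479/298368 (≈-0.1223)
After 9 (propagate distance d=26 (to screen)): x=12133043/447552 (≈27.1098) theta=-36479/298368 (≈-0.1223)
|theta_initial|=0.5000 |theta_final|=36479/298368 (≈0.1223) -> not increased

Answer: no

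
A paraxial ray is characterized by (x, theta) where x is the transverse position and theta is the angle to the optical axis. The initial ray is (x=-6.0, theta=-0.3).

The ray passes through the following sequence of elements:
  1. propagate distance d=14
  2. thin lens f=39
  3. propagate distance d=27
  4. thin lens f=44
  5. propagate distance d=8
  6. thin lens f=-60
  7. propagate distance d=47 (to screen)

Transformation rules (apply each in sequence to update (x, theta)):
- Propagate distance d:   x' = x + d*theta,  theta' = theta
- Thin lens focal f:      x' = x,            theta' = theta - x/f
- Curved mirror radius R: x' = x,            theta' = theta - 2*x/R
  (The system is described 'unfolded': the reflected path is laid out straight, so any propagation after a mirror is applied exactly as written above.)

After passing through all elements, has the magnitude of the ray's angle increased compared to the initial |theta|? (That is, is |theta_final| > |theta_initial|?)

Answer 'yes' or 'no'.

Initial: x=-6.0000 theta=-0.3000
After 1 (propagate distance d=14): x=-10.2000 theta=-0.3000
After 2 (thin lens f=39): x=-10.2000 theta=-1/26 (≈-0.0385)
After 3 (propagate distance d=27): x=-1461/130 (≈-11.2385) theta=-1/26 (≈-0.0385)
After 4 (thin lens f=44): x=-1461/130 (≈-11.2385) theta=1241/5720 (≈0.2170)
After 5 (propagate distance d=8): x=-13589/1430 (≈-9.5028) theta=1241/5720 (≈0.2170)
After 6 (thin lens f=-60): x=-13589/1430 (≈-9.5028) theta=2513/42900 (≈0.0586)
After 7 (propagate distance d=47 (to screen)): x=-289559/42900 (≈-6.7496) theta=2513/42900 (≈0.0586)
|theta_initial|=0.3000 |theta_final|=2513/42900 (≈0.0586) -> not increased

Answer: no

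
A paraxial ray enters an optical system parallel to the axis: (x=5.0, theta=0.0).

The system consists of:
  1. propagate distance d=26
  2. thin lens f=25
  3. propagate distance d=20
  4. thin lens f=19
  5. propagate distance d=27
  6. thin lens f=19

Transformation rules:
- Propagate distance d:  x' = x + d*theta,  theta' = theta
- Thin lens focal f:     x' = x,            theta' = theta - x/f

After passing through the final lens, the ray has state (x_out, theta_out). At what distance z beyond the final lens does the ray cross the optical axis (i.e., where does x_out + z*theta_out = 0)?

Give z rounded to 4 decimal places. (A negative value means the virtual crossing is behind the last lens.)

Answer: 108.3196

Derivation:
Initial: x=5.0000 theta=0.0000
After 1 (propagate distance d=26): x=5.0000 theta=0.0000
After 2 (thin lens f=25): x=5.0000 theta=-0.2000
After 3 (propagate distance d=20): x=1.0000 theta=-0.2000
After 4 (thin lens f=19): x=1.0000 theta=-24/95 (≈-0.2526)
After 5 (propagate distance d=27): x=-553/95 (≈-5.8211) theta=-24/95 (≈-0.2526)
After 6 (thin lens f=19): x=-553/95 (≈-5.8211) theta=97/1805 (≈0.0537)
z_focus = -x_out/theta_out = -(-553/95)/(97/1805) = 10507/97 ≈ 108.3196
Rounded to 4 decimal places: z = 108.3196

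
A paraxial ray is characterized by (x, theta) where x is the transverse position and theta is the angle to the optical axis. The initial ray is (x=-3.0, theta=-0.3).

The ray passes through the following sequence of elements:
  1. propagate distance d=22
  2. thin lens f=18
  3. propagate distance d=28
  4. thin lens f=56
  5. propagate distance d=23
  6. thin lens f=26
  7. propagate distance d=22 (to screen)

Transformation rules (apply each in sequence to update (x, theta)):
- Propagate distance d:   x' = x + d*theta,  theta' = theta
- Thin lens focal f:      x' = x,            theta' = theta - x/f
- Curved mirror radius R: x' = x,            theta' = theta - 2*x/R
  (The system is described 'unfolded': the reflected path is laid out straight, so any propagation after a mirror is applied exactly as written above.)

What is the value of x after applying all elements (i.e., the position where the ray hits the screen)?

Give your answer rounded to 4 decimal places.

Answer: 6.8857

Derivation:
Initial: x=-3.0000 theta=-0.3000
After 1 (propagate distance d=22): x=-9.6000 theta=-0.3000
After 2 (thin lens f=18): x=-9.6000 theta=7/30 (≈0.2333)
After 3 (propagate distance d=28): x=-46/15 (≈-3.0667) theta=7/30 (≈0.2333)
After 4 (thin lens f=56): x=-46/15 (≈-3.0667) theta=121/420 (≈0.2881)
After 5 (propagate distance d=23): x=299/84 (≈3.5595) theta=121/420 (≈0.2881)
After 6 (thin lens f=26): x=299/84 (≈3.5595) theta=127/840 (≈0.1512)
After 7 (propagate distance d=22 (to screen)): x=241/35 (≈6.8857) theta=127/840 (≈0.1512)
Rounded to 4 decimal places: x = 6.8857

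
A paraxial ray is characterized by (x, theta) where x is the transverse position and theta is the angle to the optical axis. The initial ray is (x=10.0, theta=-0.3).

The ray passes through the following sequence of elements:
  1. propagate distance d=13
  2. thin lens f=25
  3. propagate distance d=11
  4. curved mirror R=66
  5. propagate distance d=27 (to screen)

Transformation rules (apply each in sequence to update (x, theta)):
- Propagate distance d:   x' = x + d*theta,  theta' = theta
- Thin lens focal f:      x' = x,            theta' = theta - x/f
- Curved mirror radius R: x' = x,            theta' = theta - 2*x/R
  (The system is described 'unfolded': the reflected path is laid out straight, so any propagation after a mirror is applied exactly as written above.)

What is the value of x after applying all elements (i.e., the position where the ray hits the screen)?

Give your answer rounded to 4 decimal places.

Answer: -14.6669

Derivation:
Initial: x=10.0000 theta=-0.3000
After 1 (propagate distance d=13): x=6.1000 theta=-0.3000
After 2 (thin lens f=25): x=6.1000 theta=-0.5440
After 3 (propagate distance d=11): x=0.1160 theta=-0.5440
After 4 (curved mirror R=66): x=0.1160 theta=-4517/8250 (≈-0.5475)
After 5 (propagate distance d=27 (to screen)): x=-20167/1375 (≈-14.6669) theta=-4517/8250 (≈-0.5475)
Rounded to 4 decimal places: x = -14.6669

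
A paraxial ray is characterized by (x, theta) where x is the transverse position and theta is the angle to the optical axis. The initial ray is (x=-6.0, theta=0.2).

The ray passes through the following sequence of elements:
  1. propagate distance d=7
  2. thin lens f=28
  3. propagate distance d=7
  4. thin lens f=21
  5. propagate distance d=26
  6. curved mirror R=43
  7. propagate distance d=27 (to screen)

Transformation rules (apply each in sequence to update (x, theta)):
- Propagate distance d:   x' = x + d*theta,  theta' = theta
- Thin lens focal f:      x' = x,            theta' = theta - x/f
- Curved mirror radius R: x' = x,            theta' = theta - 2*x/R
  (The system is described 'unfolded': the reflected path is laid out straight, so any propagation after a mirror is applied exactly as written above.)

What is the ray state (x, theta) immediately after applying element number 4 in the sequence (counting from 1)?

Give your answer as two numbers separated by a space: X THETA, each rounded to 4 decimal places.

Answer: -2.0500 0.4619

Derivation:
Initial: x=-6.0000 theta=0.2000
After 1 (propagate distance d=7): x=-4.6000 theta=0.2000
After 2 (thin lens f=28): x=-4.6000 theta=51/140 (≈0.3643)
After 3 (propagate distance d=7): x=-2.0500 theta=51/140 (≈0.3643)
After 4 (thin lens f=21): x=-2.0500 theta=97/210 (≈0.4619)
Rounded to 4 decimal places: x = -2.0500, theta = 0.4619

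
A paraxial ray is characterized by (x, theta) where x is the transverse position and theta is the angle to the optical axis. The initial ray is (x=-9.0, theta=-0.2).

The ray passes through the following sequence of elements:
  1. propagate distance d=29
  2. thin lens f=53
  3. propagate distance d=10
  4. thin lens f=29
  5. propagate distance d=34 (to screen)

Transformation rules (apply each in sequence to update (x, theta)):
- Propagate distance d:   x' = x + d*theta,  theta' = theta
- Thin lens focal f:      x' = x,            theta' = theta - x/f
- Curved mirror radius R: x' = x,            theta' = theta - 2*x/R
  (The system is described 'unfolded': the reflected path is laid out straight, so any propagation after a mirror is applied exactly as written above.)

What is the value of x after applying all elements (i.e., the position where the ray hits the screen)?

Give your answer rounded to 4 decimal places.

Initial: x=-9.0000 theta=-0.2000
After 1 (propagate distance d=29): x=-14.8000 theta=-0.2000
After 2 (thin lens f=53): x=-14.8000 theta=21/265 (≈0.0792)
After 3 (propagate distance d=10): x=-3712/265 (≈-14.0075) theta=21/265 (≈0.0792)
After 4 (thin lens f=29): x=-3712/265 (≈-14.0075) theta=149/265 (≈0.5623)
After 5 (propagate distance d=34 (to screen)): x=1354/265 (≈5.1094) theta=149/265 (≈0.5623)
Rounded to 4 decimal places: x = 5.1094

Answer: 5.1094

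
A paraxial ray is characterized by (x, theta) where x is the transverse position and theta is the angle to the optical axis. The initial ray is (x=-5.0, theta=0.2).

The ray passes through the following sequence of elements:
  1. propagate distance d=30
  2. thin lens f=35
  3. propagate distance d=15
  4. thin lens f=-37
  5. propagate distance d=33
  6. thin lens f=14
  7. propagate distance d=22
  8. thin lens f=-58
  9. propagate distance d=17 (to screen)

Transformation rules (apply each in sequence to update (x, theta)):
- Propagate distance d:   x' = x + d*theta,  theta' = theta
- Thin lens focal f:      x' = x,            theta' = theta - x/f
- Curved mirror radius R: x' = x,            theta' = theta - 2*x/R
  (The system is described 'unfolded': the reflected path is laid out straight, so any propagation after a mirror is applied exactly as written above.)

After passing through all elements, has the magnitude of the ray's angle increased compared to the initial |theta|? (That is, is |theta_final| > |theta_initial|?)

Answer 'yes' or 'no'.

Initial: x=-5.0000 theta=0.2000
After 1 (propagate distance d=30): x=1.0000 theta=0.2000
After 2 (thin lens f=35): x=1.0000 theta=6/35 (≈0.1714)
After 3 (propagate distance d=15): x=25/7 (≈3.5714) theta=6/35 (≈0.1714)
After 4 (thin lens f=-37): x=25/7 (≈3.5714) theta=347/1295 (≈0.2680)
After 5 (propagate distance d=33): x=16076/1295 (≈12.4139) theta=347/1295 (≈0.2680)
After 6 (thin lens f=14): x=16076/1295 (≈12.4139) theta=-5609/9065 (≈-0.6188)
After 7 (propagate distance d=22): x=-10866/9065 (≈-1.1987) theta=-5609/9065 (≈-0.6188)
After 8 (thin lens f=-58): x=-10866/9065 (≈-1.1987) theta=-168094/262885 (≈-0.6394)
After 9 (propagate distance d=17 (to screen)): x=-3172712/262885 (≈-12.0688) theta=-168094/262885 (≈-0.6394)
|theta_initial|=0.2000 |theta_final|=168094/262885 (≈0.6394) -> increased

Answer: yes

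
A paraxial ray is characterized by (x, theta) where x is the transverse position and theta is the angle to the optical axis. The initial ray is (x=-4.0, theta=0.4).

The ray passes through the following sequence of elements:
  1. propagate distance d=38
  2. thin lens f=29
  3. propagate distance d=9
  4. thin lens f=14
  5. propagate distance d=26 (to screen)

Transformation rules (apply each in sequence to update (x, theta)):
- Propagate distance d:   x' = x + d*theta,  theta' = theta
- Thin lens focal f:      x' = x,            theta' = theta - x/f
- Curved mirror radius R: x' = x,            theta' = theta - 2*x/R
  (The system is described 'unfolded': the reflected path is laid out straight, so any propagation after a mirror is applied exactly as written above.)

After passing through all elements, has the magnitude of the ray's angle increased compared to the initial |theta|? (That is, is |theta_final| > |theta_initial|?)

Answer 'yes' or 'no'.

Initial: x=-4.0000 theta=0.4000
After 1 (propagate distance d=38): x=11.2000 theta=0.4000
After 2 (thin lens f=29): x=11.2000 theta=2/145 (≈0.0138)
After 3 (propagate distance d=9): x=1642/145 (≈11.3241) theta=2/145 (≈0.0138)
After 4 (thin lens f=14): x=1642/145 (≈11.3241) theta=-807/1015 (≈-0.7951)
After 5 (propagate distance d=26 (to screen)): x=-9488/1015 (≈-9.3478) theta=-807/1015 (≈-0.7951)
|theta_initial|=0.4000 |theta_final|=807/1015 (≈0.7951) -> increased

Answer: yes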